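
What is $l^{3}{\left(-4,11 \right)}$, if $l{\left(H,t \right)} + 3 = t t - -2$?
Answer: $1728000$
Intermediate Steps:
$l{\left(H,t \right)} = -1 + t^{2}$ ($l{\left(H,t \right)} = -3 + \left(t t - -2\right) = -3 + \left(t^{2} + 2\right) = -3 + \left(2 + t^{2}\right) = -1 + t^{2}$)
$l^{3}{\left(-4,11 \right)} = \left(-1 + 11^{2}\right)^{3} = \left(-1 + 121\right)^{3} = 120^{3} = 1728000$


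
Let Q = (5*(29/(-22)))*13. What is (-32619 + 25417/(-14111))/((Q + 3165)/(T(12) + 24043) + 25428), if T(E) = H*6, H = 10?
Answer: -244087869805516/190268089848823 ≈ -1.2829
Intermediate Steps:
Q = -1885/22 (Q = (5*(29*(-1/22)))*13 = (5*(-29/22))*13 = -145/22*13 = -1885/22 ≈ -85.682)
T(E) = 60 (T(E) = 10*6 = 60)
(-32619 + 25417/(-14111))/((Q + 3165)/(T(12) + 24043) + 25428) = (-32619 + 25417/(-14111))/((-1885/22 + 3165)/(60 + 24043) + 25428) = (-32619 + 25417*(-1/14111))/((67745/22)/24103 + 25428) = (-32619 - 25417/14111)/((67745/22)*(1/24103) + 25428) = -460312126/(14111*(67745/530266 + 25428)) = -460312126/(14111*13483671593/530266) = -460312126/14111*530266/13483671593 = -244087869805516/190268089848823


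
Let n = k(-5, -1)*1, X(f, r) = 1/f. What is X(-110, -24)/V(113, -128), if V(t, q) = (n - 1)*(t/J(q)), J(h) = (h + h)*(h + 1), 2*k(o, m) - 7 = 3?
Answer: -4064/6215 ≈ -0.65390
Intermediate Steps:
k(o, m) = 5 (k(o, m) = 7/2 + (1/2)*3 = 7/2 + 3/2 = 5)
n = 5 (n = 5*1 = 5)
J(h) = 2*h*(1 + h) (J(h) = (2*h)*(1 + h) = 2*h*(1 + h))
V(t, q) = 2*t/(q*(1 + q)) (V(t, q) = (5 - 1)*(t/((2*q*(1 + q)))) = 4*(t*(1/(2*q*(1 + q)))) = 4*(t/(2*q*(1 + q))) = 2*t/(q*(1 + q)))
X(-110, -24)/V(113, -128) = 1/((-110)*((2*113/(-128*(1 - 128))))) = -1/(110*(2*113*(-1/128)/(-127))) = -1/(110*(2*113*(-1/128)*(-1/127))) = -1/(110*113/8128) = -1/110*8128/113 = -4064/6215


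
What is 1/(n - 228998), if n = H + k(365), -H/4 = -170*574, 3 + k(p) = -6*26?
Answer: 1/161163 ≈ 6.2049e-6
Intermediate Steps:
k(p) = -159 (k(p) = -3 - 6*26 = -3 - 156 = -159)
H = 390320 (H = -(-680)*574 = -4*(-97580) = 390320)
n = 390161 (n = 390320 - 159 = 390161)
1/(n - 228998) = 1/(390161 - 228998) = 1/161163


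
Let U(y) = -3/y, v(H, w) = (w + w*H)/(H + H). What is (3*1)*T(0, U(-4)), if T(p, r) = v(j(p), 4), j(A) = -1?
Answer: 0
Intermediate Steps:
v(H, w) = (w + H*w)/(2*H) (v(H, w) = (w + H*w)/((2*H)) = (w + H*w)*(1/(2*H)) = (w + H*w)/(2*H))
T(p, r) = 0 (T(p, r) = (1/2)*4*(1 - 1)/(-1) = (1/2)*4*(-1)*0 = 0)
(3*1)*T(0, U(-4)) = (3*1)*0 = 3*0 = 0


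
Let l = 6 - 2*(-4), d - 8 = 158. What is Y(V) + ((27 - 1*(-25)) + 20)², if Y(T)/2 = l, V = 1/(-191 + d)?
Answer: 5212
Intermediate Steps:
d = 166 (d = 8 + 158 = 166)
V = -1/25 (V = 1/(-191 + 166) = 1/(-25) = -1/25 ≈ -0.040000)
l = 14 (l = 6 + 8 = 14)
Y(T) = 28 (Y(T) = 2*14 = 28)
Y(V) + ((27 - 1*(-25)) + 20)² = 28 + ((27 - 1*(-25)) + 20)² = 28 + ((27 + 25) + 20)² = 28 + (52 + 20)² = 28 + 72² = 28 + 5184 = 5212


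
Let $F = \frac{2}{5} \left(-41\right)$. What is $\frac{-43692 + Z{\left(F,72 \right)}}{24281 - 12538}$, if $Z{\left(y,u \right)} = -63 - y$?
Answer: $- \frac{218693}{58715} \approx -3.7247$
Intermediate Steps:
$F = - \frac{82}{5}$ ($F = 2 \cdot \frac{1}{5} \left(-41\right) = \frac{2}{5} \left(-41\right) = - \frac{82}{5} \approx -16.4$)
$\frac{-43692 + Z{\left(F,72 \right)}}{24281 - 12538} = \frac{-43692 - \frac{233}{5}}{24281 - 12538} = \frac{-43692 + \left(-63 + \frac{82}{5}\right)}{11743} = \left(-43692 - \frac{233}{5}\right) \frac{1}{11743} = \left(- \frac{218693}{5}\right) \frac{1}{11743} = - \frac{218693}{58715}$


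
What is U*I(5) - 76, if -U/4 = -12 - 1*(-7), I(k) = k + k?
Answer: 124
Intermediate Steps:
I(k) = 2*k
U = 20 (U = -4*(-12 - 1*(-7)) = -4*(-12 + 7) = -4*(-5) = 20)
U*I(5) - 76 = 20*(2*5) - 76 = 20*10 - 76 = 200 - 76 = 124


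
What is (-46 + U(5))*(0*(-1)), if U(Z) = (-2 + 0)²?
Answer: 0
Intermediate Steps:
U(Z) = 4 (U(Z) = (-2)² = 4)
(-46 + U(5))*(0*(-1)) = (-46 + 4)*(0*(-1)) = -42*0 = 0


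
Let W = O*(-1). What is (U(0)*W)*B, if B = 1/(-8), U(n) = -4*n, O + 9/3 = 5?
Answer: 0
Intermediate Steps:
O = 2 (O = -3 + 5 = 2)
B = -⅛ ≈ -0.12500
W = -2 (W = 2*(-1) = -2)
(U(0)*W)*B = (-4*0*(-2))*(-⅛) = (0*(-2))*(-⅛) = 0*(-⅛) = 0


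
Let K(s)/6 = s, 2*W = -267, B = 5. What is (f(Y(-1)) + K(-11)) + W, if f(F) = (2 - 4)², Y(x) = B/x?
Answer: -391/2 ≈ -195.50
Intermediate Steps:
W = -267/2 (W = (½)*(-267) = -267/2 ≈ -133.50)
K(s) = 6*s
Y(x) = 5/x
f(F) = 4 (f(F) = (-2)² = 4)
(f(Y(-1)) + K(-11)) + W = (4 + 6*(-11)) - 267/2 = (4 - 66) - 267/2 = -62 - 267/2 = -391/2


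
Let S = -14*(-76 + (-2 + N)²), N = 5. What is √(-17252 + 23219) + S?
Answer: 938 + 3*√663 ≈ 1015.2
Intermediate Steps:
S = 938 (S = -14*(-76 + (-2 + 5)²) = -14*(-76 + 3²) = -14*(-76 + 9) = -14*(-67) = 938)
√(-17252 + 23219) + S = √(-17252 + 23219) + 938 = √5967 + 938 = 3*√663 + 938 = 938 + 3*√663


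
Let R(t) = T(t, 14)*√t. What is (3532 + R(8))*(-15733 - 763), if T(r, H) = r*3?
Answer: -58263872 - 791808*√2 ≈ -5.9384e+7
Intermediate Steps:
T(r, H) = 3*r
R(t) = 3*t^(3/2) (R(t) = (3*t)*√t = 3*t^(3/2))
(3532 + R(8))*(-15733 - 763) = (3532 + 3*8^(3/2))*(-15733 - 763) = (3532 + 3*(16*√2))*(-16496) = (3532 + 48*√2)*(-16496) = -58263872 - 791808*√2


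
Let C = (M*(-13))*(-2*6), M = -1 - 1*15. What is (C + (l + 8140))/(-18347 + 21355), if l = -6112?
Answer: -117/752 ≈ -0.15559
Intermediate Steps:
M = -16 (M = -1 - 15 = -16)
C = -2496 (C = (-16*(-13))*(-2*6) = 208*(-12) = -2496)
(C + (l + 8140))/(-18347 + 21355) = (-2496 + (-6112 + 8140))/(-18347 + 21355) = (-2496 + 2028)/3008 = -468*1/3008 = -117/752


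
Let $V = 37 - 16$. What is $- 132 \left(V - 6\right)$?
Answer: $-1980$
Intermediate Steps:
$V = 21$
$- 132 \left(V - 6\right) = - 132 \left(21 - 6\right) = \left(-132\right) 15 = -1980$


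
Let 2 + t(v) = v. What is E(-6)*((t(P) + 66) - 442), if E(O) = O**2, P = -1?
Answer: -13644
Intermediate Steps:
t(v) = -2 + v
E(-6)*((t(P) + 66) - 442) = (-6)**2*(((-2 - 1) + 66) - 442) = 36*((-3 + 66) - 442) = 36*(63 - 442) = 36*(-379) = -13644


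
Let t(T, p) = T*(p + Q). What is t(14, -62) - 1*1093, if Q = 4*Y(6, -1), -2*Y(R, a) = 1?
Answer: -1989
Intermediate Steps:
Y(R, a) = -1/2 (Y(R, a) = -1/2*1 = -1/2)
Q = -2 (Q = 4*(-1/2) = -2)
t(T, p) = T*(-2 + p) (t(T, p) = T*(p - 2) = T*(-2 + p))
t(14, -62) - 1*1093 = 14*(-2 - 62) - 1*1093 = 14*(-64) - 1093 = -896 - 1093 = -1989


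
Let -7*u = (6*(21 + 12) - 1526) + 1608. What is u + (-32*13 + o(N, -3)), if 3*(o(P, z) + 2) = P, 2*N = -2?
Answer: -1375/3 ≈ -458.33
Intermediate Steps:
N = -1 (N = (1/2)*(-2) = -1)
o(P, z) = -2 + P/3
u = -40 (u = -((6*(21 + 12) - 1526) + 1608)/7 = -((6*33 - 1526) + 1608)/7 = -((198 - 1526) + 1608)/7 = -(-1328 + 1608)/7 = -1/7*280 = -40)
u + (-32*13 + o(N, -3)) = -40 + (-32*13 + (-2 + (1/3)*(-1))) = -40 + (-416 + (-2 - 1/3)) = -40 + (-416 - 7/3) = -40 - 1255/3 = -1375/3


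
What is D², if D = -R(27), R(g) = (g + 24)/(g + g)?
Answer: 289/324 ≈ 0.89198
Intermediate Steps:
R(g) = (24 + g)/(2*g) (R(g) = (24 + g)/((2*g)) = (24 + g)*(1/(2*g)) = (24 + g)/(2*g))
D = -17/18 (D = -(24 + 27)/(2*27) = -51/(2*27) = -1*17/18 = -17/18 ≈ -0.94444)
D² = (-17/18)² = 289/324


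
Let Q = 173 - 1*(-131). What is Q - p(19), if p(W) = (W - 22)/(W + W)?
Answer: 11555/38 ≈ 304.08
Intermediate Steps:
Q = 304 (Q = 173 + 131 = 304)
p(W) = (-22 + W)/(2*W) (p(W) = (-22 + W)/((2*W)) = (-22 + W)*(1/(2*W)) = (-22 + W)/(2*W))
Q - p(19) = 304 - (-22 + 19)/(2*19) = 304 - (-3)/(2*19) = 304 - 1*(-3/38) = 304 + 3/38 = 11555/38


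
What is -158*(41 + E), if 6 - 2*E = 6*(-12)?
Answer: -12640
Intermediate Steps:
E = 39 (E = 3 - 3*(-12) = 3 - ½*(-72) = 3 + 36 = 39)
-158*(41 + E) = -158*(41 + 39) = -158*80 = -12640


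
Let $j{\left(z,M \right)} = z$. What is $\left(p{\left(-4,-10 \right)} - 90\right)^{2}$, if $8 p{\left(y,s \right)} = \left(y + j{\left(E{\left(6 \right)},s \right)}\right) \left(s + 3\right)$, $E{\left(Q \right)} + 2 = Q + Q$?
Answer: $\frac{145161}{16} \approx 9072.6$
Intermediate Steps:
$E{\left(Q \right)} = -2 + 2 Q$ ($E{\left(Q \right)} = -2 + \left(Q + Q\right) = -2 + 2 Q$)
$p{\left(y,s \right)} = \frac{\left(3 + s\right) \left(10 + y\right)}{8}$ ($p{\left(y,s \right)} = \frac{\left(y + \left(-2 + 2 \cdot 6\right)\right) \left(s + 3\right)}{8} = \frac{\left(y + \left(-2 + 12\right)\right) \left(3 + s\right)}{8} = \frac{\left(y + 10\right) \left(3 + s\right)}{8} = \frac{\left(10 + y\right) \left(3 + s\right)}{8} = \frac{\left(3 + s\right) \left(10 + y\right)}{8}$)
$\left(p{\left(-4,-10 \right)} - 90\right)^{2} = \left(\left(\frac{15}{4} + \frac{3}{8} \left(-4\right) + \frac{5}{4} \left(-10\right) + \frac{1}{8} \left(-10\right) \left(-4\right)\right) - 90\right)^{2} = \left(\left(\frac{15}{4} - \frac{3}{2} - \frac{25}{2} + 5\right) - 90\right)^{2} = \left(- \frac{21}{4} - 90\right)^{2} = \left(- \frac{381}{4}\right)^{2} = \frac{145161}{16}$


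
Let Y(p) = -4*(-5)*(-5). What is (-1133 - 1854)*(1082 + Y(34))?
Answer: -2933234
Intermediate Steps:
Y(p) = -100 (Y(p) = 20*(-5) = -100)
(-1133 - 1854)*(1082 + Y(34)) = (-1133 - 1854)*(1082 - 100) = -2987*982 = -2933234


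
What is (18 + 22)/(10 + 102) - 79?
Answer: -1101/14 ≈ -78.643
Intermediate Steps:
(18 + 22)/(10 + 102) - 79 = 40/112 - 79 = 40*(1/112) - 79 = 5/14 - 79 = -1101/14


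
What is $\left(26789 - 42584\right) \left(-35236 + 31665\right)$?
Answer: $56403945$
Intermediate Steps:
$\left(26789 - 42584\right) \left(-35236 + 31665\right) = \left(-15795\right) \left(-3571\right) = 56403945$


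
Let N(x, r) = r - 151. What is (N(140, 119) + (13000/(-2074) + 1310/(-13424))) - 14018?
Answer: -97837140435/6960344 ≈ -14056.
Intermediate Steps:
N(x, r) = -151 + r
(N(140, 119) + (13000/(-2074) + 1310/(-13424))) - 14018 = ((-151 + 119) + (13000/(-2074) + 1310/(-13424))) - 14018 = (-32 + (13000*(-1/2074) + 1310*(-1/13424))) - 14018 = (-32 + (-6500/1037 - 655/6712)) - 14018 = (-32 - 44307235/6960344) - 14018 = -267038243/6960344 - 14018 = -97837140435/6960344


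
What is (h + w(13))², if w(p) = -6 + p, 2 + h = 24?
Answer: 841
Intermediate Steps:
h = 22 (h = -2 + 24 = 22)
(h + w(13))² = (22 + (-6 + 13))² = (22 + 7)² = 29² = 841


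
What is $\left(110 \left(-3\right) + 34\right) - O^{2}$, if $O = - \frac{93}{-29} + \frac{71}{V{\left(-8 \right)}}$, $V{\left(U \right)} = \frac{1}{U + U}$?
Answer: $- \frac{1079437137}{841} \approx -1.2835 \cdot 10^{6}$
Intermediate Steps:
$V{\left(U \right)} = \frac{1}{2 U}$
$O = - \frac{32851}{29}$ ($O = - \frac{93}{-29} + \frac{71}{\frac{1}{2} \frac{1}{-8}} = \left(-93\right) \left(- \frac{1}{29}\right) + \frac{71}{\frac{1}{2} \left(- \frac{1}{8}\right)} = \frac{93}{29} + \frac{71}{- \frac{1}{16}} = \frac{93}{29} + 71 \left(-16\right) = \frac{93}{29} - 1136 = - \frac{32851}{29} \approx -1132.8$)
$\left(110 \left(-3\right) + 34\right) - O^{2} = \left(110 \left(-3\right) + 34\right) - \left(- \frac{32851}{29}\right)^{2} = \left(-330 + 34\right) - \frac{1079188201}{841} = -296 - \frac{1079188201}{841} = - \frac{1079437137}{841}$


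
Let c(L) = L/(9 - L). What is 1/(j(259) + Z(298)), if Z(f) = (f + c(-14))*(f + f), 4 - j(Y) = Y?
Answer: 23/4070775 ≈ 5.6500e-6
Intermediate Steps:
j(Y) = 4 - Y
Z(f) = 2*f*(-14/23 + f) (Z(f) = (f - 1*(-14)/(-9 - 14))*(f + f) = (f - 1*(-14)/(-23))*(2*f) = (f - 1*(-14)*(-1/23))*(2*f) = (f - 14/23)*(2*f) = (-14/23 + f)*(2*f) = 2*f*(-14/23 + f))
1/(j(259) + Z(298)) = 1/((4 - 1*259) + (2/23)*298*(-14 + 23*298)) = 1/((4 - 259) + (2/23)*298*(-14 + 6854)) = 1/(-255 + (2/23)*298*6840) = 1/(-255 + 4076640/23) = 1/(4070775/23) = 23/4070775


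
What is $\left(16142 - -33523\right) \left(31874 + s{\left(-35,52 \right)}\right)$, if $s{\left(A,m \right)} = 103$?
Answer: $1588137705$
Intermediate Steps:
$\left(16142 - -33523\right) \left(31874 + s{\left(-35,52 \right)}\right) = \left(16142 - -33523\right) \left(31874 + 103\right) = \left(16142 + 33523\right) 31977 = 49665 \cdot 31977 = 1588137705$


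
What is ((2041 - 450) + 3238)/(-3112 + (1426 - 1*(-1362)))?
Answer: -4829/324 ≈ -14.904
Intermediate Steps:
((2041 - 450) + 3238)/(-3112 + (1426 - 1*(-1362))) = (1591 + 3238)/(-3112 + (1426 + 1362)) = 4829/(-3112 + 2788) = 4829/(-324) = 4829*(-1/324) = -4829/324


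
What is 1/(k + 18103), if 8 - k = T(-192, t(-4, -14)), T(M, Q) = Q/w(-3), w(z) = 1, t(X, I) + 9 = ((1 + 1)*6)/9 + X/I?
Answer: 21/380486 ≈ 5.5193e-5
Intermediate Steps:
t(X, I) = -23/3 + X/I (t(X, I) = -9 + (((1 + 1)*6)/9 + X/I) = -9 + ((2*6)*(⅑) + X/I) = -9 + (12*(⅑) + X/I) = -9 + (4/3 + X/I) = -23/3 + X/I)
T(M, Q) = Q (T(M, Q) = Q/1 = Q*1 = Q)
k = 323/21 (k = 8 - (-23/3 - 4/(-14)) = 8 - (-23/3 - 4*(-1/14)) = 8 - (-23/3 + 2/7) = 8 - 1*(-155/21) = 8 + 155/21 = 323/21 ≈ 15.381)
1/(k + 18103) = 1/(323/21 + 18103) = 1/(380486/21) = 21/380486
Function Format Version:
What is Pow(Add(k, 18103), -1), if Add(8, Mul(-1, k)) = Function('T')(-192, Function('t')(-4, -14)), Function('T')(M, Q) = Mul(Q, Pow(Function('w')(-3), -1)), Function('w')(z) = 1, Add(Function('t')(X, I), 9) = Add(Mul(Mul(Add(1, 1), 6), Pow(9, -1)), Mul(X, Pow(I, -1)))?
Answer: Rational(21, 380486) ≈ 5.5193e-5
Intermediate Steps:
Function('t')(X, I) = Add(Rational(-23, 3), Mul(X, Pow(I, -1))) (Function('t')(X, I) = Add(-9, Add(Mul(Mul(Add(1, 1), 6), Pow(9, -1)), Mul(X, Pow(I, -1)))) = Add(-9, Add(Mul(Mul(2, 6), Rational(1, 9)), Mul(X, Pow(I, -1)))) = Add(-9, Add(Mul(12, Rational(1, 9)), Mul(X, Pow(I, -1)))) = Add(-9, Add(Rational(4, 3), Mul(X, Pow(I, -1)))) = Add(Rational(-23, 3), Mul(X, Pow(I, -1))))
Function('T')(M, Q) = Q (Function('T')(M, Q) = Mul(Q, Pow(1, -1)) = Mul(Q, 1) = Q)
k = Rational(323, 21) (k = Add(8, Mul(-1, Add(Rational(-23, 3), Mul(-4, Pow(-14, -1))))) = Add(8, Mul(-1, Add(Rational(-23, 3), Mul(-4, Rational(-1, 14))))) = Add(8, Mul(-1, Add(Rational(-23, 3), Rational(2, 7)))) = Add(8, Mul(-1, Rational(-155, 21))) = Add(8, Rational(155, 21)) = Rational(323, 21) ≈ 15.381)
Pow(Add(k, 18103), -1) = Pow(Add(Rational(323, 21), 18103), -1) = Pow(Rational(380486, 21), -1) = Rational(21, 380486)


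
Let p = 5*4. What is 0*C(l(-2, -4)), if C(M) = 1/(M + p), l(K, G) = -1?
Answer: 0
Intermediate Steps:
p = 20
C(M) = 1/(20 + M) (C(M) = 1/(M + 20) = 1/(20 + M))
0*C(l(-2, -4)) = 0/(20 - 1) = 0/19 = 0*(1/19) = 0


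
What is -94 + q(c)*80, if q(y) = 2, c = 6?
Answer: 66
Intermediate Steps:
-94 + q(c)*80 = -94 + 2*80 = -94 + 160 = 66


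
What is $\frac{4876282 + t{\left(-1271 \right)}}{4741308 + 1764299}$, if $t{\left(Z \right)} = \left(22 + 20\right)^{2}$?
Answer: $\frac{4878046}{6505607} \approx 0.74982$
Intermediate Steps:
$t{\left(Z \right)} = 1764$ ($t{\left(Z \right)} = 42^{2} = 1764$)
$\frac{4876282 + t{\left(-1271 \right)}}{4741308 + 1764299} = \frac{4876282 + 1764}{4741308 + 1764299} = \frac{4878046}{6505607}$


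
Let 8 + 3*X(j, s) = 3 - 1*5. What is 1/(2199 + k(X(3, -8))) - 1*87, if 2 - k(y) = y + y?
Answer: -576198/6623 ≈ -87.000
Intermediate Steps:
X(j, s) = -10/3 (X(j, s) = -8/3 + (3 - 1*5)/3 = -8/3 + (3 - 5)/3 = -8/3 + (⅓)*(-2) = -8/3 - ⅔ = -10/3)
k(y) = 2 - 2*y (k(y) = 2 - (y + y) = 2 - 2*y)
1/(2199 + k(X(3, -8))) - 1*87 = 1/(2199 + (2 - 2*(-10/3))) - 1*87 = 1/(2199 + (2 + 20/3)) - 87 = 1/(2199 + 26/3) - 87 = 1/(6623/3) - 87 = 3/6623 - 87 = -576198/6623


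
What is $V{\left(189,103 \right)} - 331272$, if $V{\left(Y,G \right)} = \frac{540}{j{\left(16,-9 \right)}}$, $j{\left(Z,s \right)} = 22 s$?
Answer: $- \frac{3644022}{11} \approx -3.3127 \cdot 10^{5}$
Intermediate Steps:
$V{\left(Y,G \right)} = - \frac{30}{11}$ ($V{\left(Y,G \right)} = \frac{540}{22 \left(-9\right)} = \frac{540}{-198} = 540 \left(- \frac{1}{198}\right) = - \frac{30}{11}$)
$V{\left(189,103 \right)} - 331272 = - \frac{30}{11} - 331272 = - \frac{3644022}{11}$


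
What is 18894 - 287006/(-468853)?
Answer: 8858795588/468853 ≈ 18895.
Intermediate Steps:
18894 - 287006/(-468853) = 18894 - 287006*(-1/468853) = 18894 + 287006/468853 = 8858795588/468853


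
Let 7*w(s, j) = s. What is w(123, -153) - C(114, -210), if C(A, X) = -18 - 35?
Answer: 494/7 ≈ 70.571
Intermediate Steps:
w(s, j) = s/7
C(A, X) = -53
w(123, -153) - C(114, -210) = (⅐)*123 - 1*(-53) = 123/7 + 53 = 494/7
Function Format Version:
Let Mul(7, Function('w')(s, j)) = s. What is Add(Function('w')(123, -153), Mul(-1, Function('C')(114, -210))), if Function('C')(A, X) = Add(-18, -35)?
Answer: Rational(494, 7) ≈ 70.571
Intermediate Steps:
Function('w')(s, j) = Mul(Rational(1, 7), s)
Function('C')(A, X) = -53
Add(Function('w')(123, -153), Mul(-1, Function('C')(114, -210))) = Add(Mul(Rational(1, 7), 123), Mul(-1, -53)) = Add(Rational(123, 7), 53) = Rational(494, 7)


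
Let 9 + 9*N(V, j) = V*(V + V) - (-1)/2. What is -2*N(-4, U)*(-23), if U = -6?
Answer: 1081/9 ≈ 120.11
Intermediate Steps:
N(V, j) = -17/18 + 2*V²/9 (N(V, j) = -1 + (V*(V + V) - (-1)/2)/9 = -1 + (V*(2*V) - (-1)/2)/9 = -1 + (2*V² - 1*(-½))/9 = -1 + (2*V² + ½)/9 = -1 + (½ + 2*V²)/9 = -1 + (1/18 + 2*V²/9) = -17/18 + 2*V²/9)
-2*N(-4, U)*(-23) = -2*(-17/18 + (2/9)*(-4)²)*(-23) = -2*(-17/18 + (2/9)*16)*(-23) = -2*(-17/18 + 32/9)*(-23) = -2*47/18*(-23) = -47/9*(-23) = 1081/9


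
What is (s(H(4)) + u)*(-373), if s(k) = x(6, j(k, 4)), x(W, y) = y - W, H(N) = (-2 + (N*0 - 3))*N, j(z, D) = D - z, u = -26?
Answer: 2984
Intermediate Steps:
H(N) = -5*N (H(N) = (-2 + (0 - 3))*N = (-2 - 3)*N = -5*N)
s(k) = -2 - k (s(k) = (4 - k) - 1*6 = (4 - k) - 6 = -2 - k)
(s(H(4)) + u)*(-373) = ((-2 - (-5)*4) - 26)*(-373) = ((-2 - 1*(-20)) - 26)*(-373) = ((-2 + 20) - 26)*(-373) = (18 - 26)*(-373) = -8*(-373) = 2984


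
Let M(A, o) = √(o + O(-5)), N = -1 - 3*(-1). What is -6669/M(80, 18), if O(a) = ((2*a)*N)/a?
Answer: -6669*√22/22 ≈ -1421.8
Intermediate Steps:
N = 2 (N = -1 + 3 = 2)
O(a) = 4 (O(a) = ((2*a)*2)/a = (4*a)/a = 4)
M(A, o) = √(4 + o) (M(A, o) = √(o + 4) = √(4 + o))
-6669/M(80, 18) = -6669/√(4 + 18) = -6669*√22/22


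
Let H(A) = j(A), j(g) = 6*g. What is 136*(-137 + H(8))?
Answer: -12104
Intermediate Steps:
H(A) = 6*A
136*(-137 + H(8)) = 136*(-137 + 6*8) = 136*(-137 + 48) = 136*(-89) = -12104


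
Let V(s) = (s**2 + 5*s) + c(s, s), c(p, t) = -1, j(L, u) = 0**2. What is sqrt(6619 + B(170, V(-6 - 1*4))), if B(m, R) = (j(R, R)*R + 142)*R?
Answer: sqrt(13577) ≈ 116.52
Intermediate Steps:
j(L, u) = 0
V(s) = -1 + s**2 + 5*s (V(s) = (s**2 + 5*s) - 1 = -1 + s**2 + 5*s)
B(m, R) = 142*R (B(m, R) = (0*R + 142)*R = (0 + 142)*R = 142*R)
sqrt(6619 + B(170, V(-6 - 1*4))) = sqrt(6619 + 142*(-1 + (-6 - 1*4)**2 + 5*(-6 - 1*4))) = sqrt(6619 + 142*(-1 + (-6 - 4)**2 + 5*(-6 - 4))) = sqrt(6619 + 142*(-1 + (-10)**2 + 5*(-10))) = sqrt(6619 + 142*(-1 + 100 - 50)) = sqrt(6619 + 142*49) = sqrt(6619 + 6958) = sqrt(13577)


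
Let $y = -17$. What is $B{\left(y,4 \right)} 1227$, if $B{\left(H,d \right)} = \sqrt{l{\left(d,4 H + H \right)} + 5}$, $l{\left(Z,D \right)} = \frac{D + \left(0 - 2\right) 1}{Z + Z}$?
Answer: $\frac{1227 i \sqrt{94}}{4} \approx 2974.1 i$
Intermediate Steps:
$l{\left(Z,D \right)} = \frac{-2 + D}{2 Z}$ ($l{\left(Z,D \right)} = \frac{D - 2}{2 Z} = \left(D - 2\right) \frac{1}{2 Z} = \left(-2 + D\right) \frac{1}{2 Z} = \frac{-2 + D}{2 Z}$)
$B{\left(H,d \right)} = \sqrt{5 + \frac{-2 + 5 H}{2 d}}$ ($B{\left(H,d \right)} = \sqrt{\frac{-2 + \left(4 H + H\right)}{2 d} + 5} = \sqrt{\frac{-2 + 5 H}{2 d} + 5} = \sqrt{5 + \frac{-2 + 5 H}{2 d}}$)
$B{\left(y,4 \right)} 1227 = \frac{\sqrt{2} \sqrt{\frac{-2 + 5 \left(-17\right) + 10 \cdot 4}{4}}}{2} \cdot 1227 = \frac{\sqrt{2} \sqrt{\frac{-2 - 85 + 40}{4}}}{2} \cdot 1227 = \frac{\sqrt{2} \sqrt{\frac{1}{4} \left(-47\right)}}{2} \cdot 1227 = \frac{\sqrt{2} \sqrt{- \frac{47}{4}}}{2} \cdot 1227 = \frac{\sqrt{2} \frac{i \sqrt{47}}{2}}{2} \cdot 1227 = \frac{i \sqrt{94}}{4} \cdot 1227 = \frac{1227 i \sqrt{94}}{4}$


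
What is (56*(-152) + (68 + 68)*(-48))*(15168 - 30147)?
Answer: 225284160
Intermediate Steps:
(56*(-152) + (68 + 68)*(-48))*(15168 - 30147) = (-8512 + 136*(-48))*(-14979) = (-8512 - 6528)*(-14979) = -15040*(-14979) = 225284160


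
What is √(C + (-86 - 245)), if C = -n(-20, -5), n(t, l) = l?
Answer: I*√326 ≈ 18.055*I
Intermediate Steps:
C = 5 (C = -1*(-5) = 5)
√(C + (-86 - 245)) = √(5 + (-86 - 245)) = √(5 - 331) = √(-326) = I*√326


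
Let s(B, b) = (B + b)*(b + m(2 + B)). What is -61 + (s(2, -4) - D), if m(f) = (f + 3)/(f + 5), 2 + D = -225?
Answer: 1552/9 ≈ 172.44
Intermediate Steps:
D = -227 (D = -2 - 225 = -227)
m(f) = (3 + f)/(5 + f)
s(B, b) = (B + b)*(b + (5 + B)/(7 + B)) (s(B, b) = (B + b)*(b + (3 + (2 + B))/(5 + (2 + B))) = (B + b)*(b + (5 + B)/(7 + B)))
-61 + (s(2, -4) - D) = -61 + ((2*(5 + 2) - 4*(5 + 2) - 4*(7 + 2)*(2 - 4))/(7 + 2) - 1*(-227)) = -61 + ((2*7 - 4*7 - 4*9*(-2))/9 + 227) = -61 + ((14 - 28 + 72)/9 + 227) = -61 + ((⅑)*58 + 227) = -61 + (58/9 + 227) = -61 + 2101/9 = 1552/9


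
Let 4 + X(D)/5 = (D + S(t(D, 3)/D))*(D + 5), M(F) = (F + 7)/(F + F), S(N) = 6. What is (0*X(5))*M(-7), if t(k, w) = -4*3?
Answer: 0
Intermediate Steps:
t(k, w) = -12
M(F) = (7 + F)/(2*F) (M(F) = (7 + F)/((2*F)) = (7 + F)*(1/(2*F)) = (7 + F)/(2*F))
X(D) = -20 + 5*(5 + D)*(6 + D) (X(D) = -20 + 5*((D + 6)*(D + 5)) = -20 + 5*((6 + D)*(5 + D)) = -20 + 5*((5 + D)*(6 + D)) = -20 + 5*(5 + D)*(6 + D))
(0*X(5))*M(-7) = (0*(130 + 5*5² + 55*5))*((½)*(7 - 7)/(-7)) = (0*(130 + 5*25 + 275))*((½)*(-⅐)*0) = (0*(130 + 125 + 275))*0 = (0*530)*0 = 0*0 = 0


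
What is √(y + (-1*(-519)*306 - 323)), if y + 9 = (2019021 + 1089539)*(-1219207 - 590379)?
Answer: I*√5625206497678 ≈ 2.3718e+6*I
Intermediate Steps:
y = -5625206656169 (y = -9 + (2019021 + 1089539)*(-1219207 - 590379) = -9 + 3108560*(-1809586) = -9 - 5625206656160 = -5625206656169)
√(y + (-1*(-519)*306 - 323)) = √(-5625206656169 + (-1*(-519)*306 - 323)) = √(-5625206656169 + (519*306 - 323)) = √(-5625206656169 + (158814 - 323)) = √(-5625206656169 + 158491) = √(-5625206497678) = I*√5625206497678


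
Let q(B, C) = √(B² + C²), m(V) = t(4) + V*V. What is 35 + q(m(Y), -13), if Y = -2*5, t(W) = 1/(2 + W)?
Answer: 35 + √367285/6 ≈ 136.01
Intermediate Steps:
Y = -10
m(V) = ⅙ + V² (m(V) = 1/(2 + 4) + V*V = 1/6 + V² = ⅙ + V²)
35 + q(m(Y), -13) = 35 + √((⅙ + (-10)²)² + (-13)²) = 35 + √((⅙ + 100)² + 169) = 35 + √((601/6)² + 169) = 35 + √(361201/36 + 169) = 35 + √(367285/36) = 35 + √367285/6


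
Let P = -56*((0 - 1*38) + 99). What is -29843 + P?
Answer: -33259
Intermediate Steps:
P = -3416 (P = -56*((0 - 38) + 99) = -56*(-38 + 99) = -56*61 = -3416)
-29843 + P = -29843 - 3416 = -33259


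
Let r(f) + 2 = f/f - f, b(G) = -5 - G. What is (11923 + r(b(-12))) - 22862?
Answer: -10947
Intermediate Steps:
r(f) = -1 - f (r(f) = -2 + (f/f - f) = -2 + (1 - f) = -1 - f)
(11923 + r(b(-12))) - 22862 = (11923 + (-1 - (-5 - 1*(-12)))) - 22862 = (11923 + (-1 - (-5 + 12))) - 22862 = (11923 + (-1 - 1*7)) - 22862 = (11923 + (-1 - 7)) - 22862 = (11923 - 8) - 22862 = 11915 - 22862 = -10947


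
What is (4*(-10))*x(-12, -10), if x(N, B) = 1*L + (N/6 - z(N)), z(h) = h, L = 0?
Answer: -400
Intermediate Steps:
x(N, B) = -5*N/6 (x(N, B) = 1*0 + (N/6 - N) = 0 + (N*(1/6) - N) = 0 + (N/6 - N) = 0 - 5*N/6 = -5*N/6)
(4*(-10))*x(-12, -10) = (4*(-10))*(-5/6*(-12)) = -40*10 = -400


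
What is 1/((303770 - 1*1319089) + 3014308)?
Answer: 1/1998989 ≈ 5.0025e-7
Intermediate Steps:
1/((303770 - 1*1319089) + 3014308) = 1/((303770 - 1319089) + 3014308) = 1/(-1015319 + 3014308) = 1/1998989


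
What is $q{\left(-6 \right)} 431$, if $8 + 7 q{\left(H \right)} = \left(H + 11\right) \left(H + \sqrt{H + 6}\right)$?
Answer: $- \frac{16378}{7} \approx -2339.7$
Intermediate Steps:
$q{\left(H \right)} = - \frac{8}{7} + \frac{\left(11 + H\right) \left(H + \sqrt{6 + H}\right)}{7}$ ($q{\left(H \right)} = - \frac{8}{7} + \frac{\left(H + 11\right) \left(H + \sqrt{H + 6}\right)}{7} = - \frac{8}{7} + \frac{\left(11 + H\right) \left(H + \sqrt{6 + H}\right)}{7}$)
$q{\left(-6 \right)} 431 = \left(- \frac{8}{7} + \frac{\left(-6\right)^{2}}{7} + \frac{11}{7} \left(-6\right) + \frac{11 \sqrt{6 - 6}}{7} + \frac{1}{7} \left(-6\right) \sqrt{6 - 6}\right) 431 = \left(- \frac{8}{7} + \frac{1}{7} \cdot 36 - \frac{66}{7} + \frac{11 \sqrt{0}}{7} + \frac{1}{7} \left(-6\right) \sqrt{0}\right) 431 = \left(- \frac{8}{7} + \frac{36}{7} - \frac{66}{7} + \frac{11}{7} \cdot 0 + \frac{1}{7} \left(-6\right) 0\right) 431 = \left(- \frac{8}{7} + \frac{36}{7} - \frac{66}{7} + 0 + 0\right) 431 = \left(- \frac{38}{7}\right) 431 = - \frac{16378}{7}$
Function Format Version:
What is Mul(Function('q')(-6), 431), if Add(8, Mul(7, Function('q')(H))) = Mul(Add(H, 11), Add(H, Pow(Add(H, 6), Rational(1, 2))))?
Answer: Rational(-16378, 7) ≈ -2339.7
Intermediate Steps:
Function('q')(H) = Add(Rational(-8, 7), Mul(Rational(1, 7), Add(11, H), Add(H, Pow(Add(6, H), Rational(1, 2))))) (Function('q')(H) = Add(Rational(-8, 7), Mul(Rational(1, 7), Mul(Add(H, 11), Add(H, Pow(Add(H, 6), Rational(1, 2)))))) = Add(Rational(-8, 7), Mul(Rational(1, 7), Mul(Add(11, H), Add(H, Pow(Add(6, H), Rational(1, 2)))))) = Add(Rational(-8, 7), Mul(Rational(1, 7), Add(11, H), Add(H, Pow(Add(6, H), Rational(1, 2))))))
Mul(Function('q')(-6), 431) = Mul(Add(Rational(-8, 7), Mul(Rational(1, 7), Pow(-6, 2)), Mul(Rational(11, 7), -6), Mul(Rational(11, 7), Pow(Add(6, -6), Rational(1, 2))), Mul(Rational(1, 7), -6, Pow(Add(6, -6), Rational(1, 2)))), 431) = Mul(Add(Rational(-8, 7), Mul(Rational(1, 7), 36), Rational(-66, 7), Mul(Rational(11, 7), Pow(0, Rational(1, 2))), Mul(Rational(1, 7), -6, Pow(0, Rational(1, 2)))), 431) = Mul(Add(Rational(-8, 7), Rational(36, 7), Rational(-66, 7), Mul(Rational(11, 7), 0), Mul(Rational(1, 7), -6, 0)), 431) = Mul(Add(Rational(-8, 7), Rational(36, 7), Rational(-66, 7), 0, 0), 431) = Mul(Rational(-38, 7), 431) = Rational(-16378, 7)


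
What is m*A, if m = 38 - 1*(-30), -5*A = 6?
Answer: -408/5 ≈ -81.600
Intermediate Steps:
A = -6/5 (A = -⅕*6 = -6/5 ≈ -1.2000)
m = 68 (m = 38 + 30 = 68)
m*A = 68*(-6/5) = -408/5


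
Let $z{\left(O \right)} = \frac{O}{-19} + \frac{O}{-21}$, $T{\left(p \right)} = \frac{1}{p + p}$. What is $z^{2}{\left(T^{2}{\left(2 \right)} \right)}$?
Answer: $\frac{25}{636804} \approx 3.9259 \cdot 10^{-5}$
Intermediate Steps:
$T{\left(p \right)} = \frac{1}{2 p}$
$z{\left(O \right)} = - \frac{40 O}{399}$ ($z{\left(O \right)} = O \left(- \frac{1}{19}\right) + O \left(- \frac{1}{21}\right) = - \frac{O}{19} - \frac{O}{21} = - \frac{40 O}{399}$)
$z^{2}{\left(T^{2}{\left(2 \right)} \right)} = \left(- \frac{40 \left(\frac{1}{2 \cdot 2}\right)^{2}}{399}\right)^{2} = \left(- \frac{40 \left(\frac{1}{2} \cdot \frac{1}{2}\right)^{2}}{399}\right)^{2} = \left(- \frac{40}{399 \cdot 16}\right)^{2} = \left(\left(- \frac{40}{399}\right) \frac{1}{16}\right)^{2} = \left(- \frac{5}{798}\right)^{2} = \frac{25}{636804}$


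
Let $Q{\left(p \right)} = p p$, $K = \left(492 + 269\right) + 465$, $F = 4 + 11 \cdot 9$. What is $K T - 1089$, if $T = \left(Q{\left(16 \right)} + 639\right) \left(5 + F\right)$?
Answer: $118504071$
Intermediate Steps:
$F = 103$ ($F = 4 + 99 = 103$)
$K = 1226$ ($K = 761 + 465 = 1226$)
$Q{\left(p \right)} = p^{2}$
$T = 96660$ ($T = \left(16^{2} + 639\right) \left(5 + 103\right) = \left(256 + 639\right) 108 = 895 \cdot 108 = 96660$)
$K T - 1089 = 1226 \cdot 96660 - 1089 = 118505160 - 1089 = 118504071$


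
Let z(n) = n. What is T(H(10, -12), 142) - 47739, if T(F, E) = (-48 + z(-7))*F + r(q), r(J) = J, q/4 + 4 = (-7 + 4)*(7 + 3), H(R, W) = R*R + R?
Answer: -53925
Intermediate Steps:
H(R, W) = R + R**2 (H(R, W) = R**2 + R = R + R**2)
q = -136 (q = -16 + 4*((-7 + 4)*(7 + 3)) = -16 + 4*(-3*10) = -16 + 4*(-30) = -16 - 120 = -136)
T(F, E) = -136 - 55*F (T(F, E) = (-48 - 7)*F - 136 = -55*F - 136 = -136 - 55*F)
T(H(10, -12), 142) - 47739 = (-136 - 550*(1 + 10)) - 47739 = (-136 - 550*11) - 47739 = (-136 - 55*110) - 47739 = (-136 - 6050) - 47739 = -6186 - 47739 = -53925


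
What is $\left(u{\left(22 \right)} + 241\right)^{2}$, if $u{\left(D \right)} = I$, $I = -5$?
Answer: $55696$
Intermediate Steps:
$u{\left(D \right)} = -5$
$\left(u{\left(22 \right)} + 241\right)^{2} = \left(-5 + 241\right)^{2} = 236^{2} = 55696$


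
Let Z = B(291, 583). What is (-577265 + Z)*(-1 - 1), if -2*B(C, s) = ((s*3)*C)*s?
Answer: 297877627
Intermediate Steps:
B(C, s) = -3*C*s²/2 (B(C, s) = -(s*3)*C*s/2 = -(3*s)*C*s/2 = -3*C*s*s/2 = -3*C*s²/2)
Z = -296723097/2 (Z = -3/2*291*583² = -3/2*291*339889 = -296723097/2 ≈ -1.4836e+8)
(-577265 + Z)*(-1 - 1) = (-577265 - 296723097/2)*(-1 - 1) = -297877627/2*(-2) = 297877627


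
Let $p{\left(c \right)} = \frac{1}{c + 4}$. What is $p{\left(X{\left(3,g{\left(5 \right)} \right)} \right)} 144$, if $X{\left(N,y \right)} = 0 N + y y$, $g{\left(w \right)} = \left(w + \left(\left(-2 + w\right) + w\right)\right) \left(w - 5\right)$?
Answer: $36$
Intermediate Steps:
$g{\left(w \right)} = \left(-5 + w\right) \left(-2 + 3 w\right)$ ($g{\left(w \right)} = \left(w + \left(-2 + 2 w\right)\right) \left(-5 + w\right) = \left(-2 + 3 w\right) \left(-5 + w\right) = \left(-5 + w\right) \left(-2 + 3 w\right)$)
$X{\left(N,y \right)} = y^{2}$ ($X{\left(N,y \right)} = 0 + y^{2} = y^{2}$)
$p{\left(c \right)} = \frac{1}{4 + c}$
$p{\left(X{\left(3,g{\left(5 \right)} \right)} \right)} 144 = \frac{1}{4 + \left(10 - 85 + 3 \cdot 5^{2}\right)^{2}} \cdot 144 = \frac{1}{4 + \left(10 - 85 + 3 \cdot 25\right)^{2}} \cdot 144 = \frac{1}{4 + \left(10 - 85 + 75\right)^{2}} \cdot 144 = \frac{1}{4 + 0^{2}} \cdot 144 = \frac{1}{4 + 0} \cdot 144 = \frac{1}{4} \cdot 144 = 36$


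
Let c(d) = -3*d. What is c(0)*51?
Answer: 0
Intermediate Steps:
c(0)*51 = -3*0*51 = 0*51 = 0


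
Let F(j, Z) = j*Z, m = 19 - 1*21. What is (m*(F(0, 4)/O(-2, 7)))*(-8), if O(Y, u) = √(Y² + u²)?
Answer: 0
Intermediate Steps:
m = -2 (m = 19 - 21 = -2)
F(j, Z) = Z*j
(m*(F(0, 4)/O(-2, 7)))*(-8) = -2*4*0/(√((-2)² + 7²))*(-8) = -0/(√(4 + 49))*(-8) = -0/(√53)*(-8) = -0*√53/53*(-8) = -2*0*(-8) = 0*(-8) = 0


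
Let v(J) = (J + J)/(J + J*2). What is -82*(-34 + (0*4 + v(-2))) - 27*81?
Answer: 1639/3 ≈ 546.33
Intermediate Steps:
v(J) = ⅔ (v(J) = (2*J)/(J + 2*J) = (2*J)/((3*J)) = (2*J)*(1/(3*J)) = ⅔)
-82*(-34 + (0*4 + v(-2))) - 27*81 = -82*(-34 + (0*4 + ⅔)) - 27*81 = -82*(-34 + (0 + ⅔)) - 2187 = -82*(-34 + ⅔) - 2187 = -82*(-100/3) - 2187 = 8200/3 - 2187 = 1639/3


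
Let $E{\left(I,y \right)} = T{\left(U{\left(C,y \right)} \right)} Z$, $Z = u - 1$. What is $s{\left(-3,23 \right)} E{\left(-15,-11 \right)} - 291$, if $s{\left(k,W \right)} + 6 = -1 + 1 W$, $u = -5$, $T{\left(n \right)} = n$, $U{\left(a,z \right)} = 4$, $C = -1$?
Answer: $-675$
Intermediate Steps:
$s{\left(k,W \right)} = -7 + W$ ($s{\left(k,W \right)} = -6 + \left(-1 + 1 W\right) = -6 + \left(-1 + W\right) = -7 + W$)
$Z = -6$ ($Z = -5 - 1 = -6$)
$E{\left(I,y \right)} = -24$ ($E{\left(I,y \right)} = 4 \left(-6\right) = -24$)
$s{\left(-3,23 \right)} E{\left(-15,-11 \right)} - 291 = \left(-7 + 23\right) \left(-24\right) - 291 = 16 \left(-24\right) - 291 = -384 - 291 = -675$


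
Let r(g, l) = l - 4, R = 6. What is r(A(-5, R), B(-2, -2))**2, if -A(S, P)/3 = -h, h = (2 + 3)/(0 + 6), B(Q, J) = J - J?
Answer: 16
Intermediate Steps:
B(Q, J) = 0
h = 5/6 ≈ 0.83333
A(S, P) = 5/2 (A(S, P) = -(-3)*5/6 = -3*(-5/6) = 5/2)
r(g, l) = -4 + l
r(A(-5, R), B(-2, -2))**2 = (-4 + 0)**2 = (-4)**2 = 16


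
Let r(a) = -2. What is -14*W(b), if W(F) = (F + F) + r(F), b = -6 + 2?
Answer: 140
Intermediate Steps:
b = -4
W(F) = -2 + 2*F (W(F) = (F + F) - 2 = 2*F - 2 = -2 + 2*F)
-14*W(b) = -14*(-2 + 2*(-4)) = -14*(-2 - 8) = -14*(-10) = 140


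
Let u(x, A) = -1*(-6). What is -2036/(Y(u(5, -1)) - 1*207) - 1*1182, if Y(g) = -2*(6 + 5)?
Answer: -268642/229 ≈ -1173.1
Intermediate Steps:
u(x, A) = 6
Y(g) = -22 (Y(g) = -2*11 = -22)
-2036/(Y(u(5, -1)) - 1*207) - 1*1182 = -2036/(-22 - 1*207) - 1*1182 = -2036/(-22 - 207) - 1182 = -2036/(-229) - 1182 = -2036*(-1/229) - 1182 = 2036/229 - 1182 = -268642/229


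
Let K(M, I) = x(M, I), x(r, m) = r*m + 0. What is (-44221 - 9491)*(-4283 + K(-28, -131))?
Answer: 33032880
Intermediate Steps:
x(r, m) = m*r (x(r, m) = m*r + 0 = m*r)
K(M, I) = I*M
(-44221 - 9491)*(-4283 + K(-28, -131)) = (-44221 - 9491)*(-4283 - 131*(-28)) = -53712*(-4283 + 3668) = -53712*(-615) = 33032880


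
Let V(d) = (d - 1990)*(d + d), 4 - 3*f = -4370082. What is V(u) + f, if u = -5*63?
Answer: 8726536/3 ≈ 2.9088e+6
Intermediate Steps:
u = -315
f = 4370086/3 (f = 4/3 - ⅓*(-4370082) = 4/3 + 1456694 = 4370086/3 ≈ 1.4567e+6)
V(d) = 2*d*(-1990 + d) (V(d) = (-1990 + d)*(2*d) = 2*d*(-1990 + d))
V(u) + f = 2*(-315)*(-1990 - 315) + 4370086/3 = 2*(-315)*(-2305) + 4370086/3 = 1452150 + 4370086/3 = 8726536/3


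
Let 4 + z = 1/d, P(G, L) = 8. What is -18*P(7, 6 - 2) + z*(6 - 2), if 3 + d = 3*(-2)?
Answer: -1444/9 ≈ -160.44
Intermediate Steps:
d = -9 (d = -3 + 3*(-2) = -3 - 6 = -9)
z = -37/9 (z = -4 + 1/(-9) = -4 - ⅑ = -37/9 ≈ -4.1111)
-18*P(7, 6 - 2) + z*(6 - 2) = -18*8 - 37*(6 - 2)/9 = -144 - 37/9*4 = -144 - 148/9 = -1444/9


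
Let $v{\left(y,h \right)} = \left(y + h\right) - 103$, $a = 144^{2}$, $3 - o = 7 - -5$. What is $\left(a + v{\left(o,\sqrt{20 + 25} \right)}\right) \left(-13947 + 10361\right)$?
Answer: $-73957664 - 10758 \sqrt{5} \approx -7.3982 \cdot 10^{7}$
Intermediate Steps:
$o = -9$ ($o = 3 - \left(7 - -5\right) = 3 - \left(7 + 5\right) = 3 - 12 = -9$)
$a = 20736$
$v{\left(y,h \right)} = -103 + h + y$ ($v{\left(y,h \right)} = \left(h + y\right) - 103 = -103 + h + y$)
$\left(a + v{\left(o,\sqrt{20 + 25} \right)}\right) \left(-13947 + 10361\right) = \left(20736 - \left(112 - \sqrt{20 + 25}\right)\right) \left(-13947 + 10361\right) = \left(20736 - \left(112 - 3 \sqrt{5}\right)\right) \left(-3586\right) = \left(20624 + 3 \sqrt{5}\right) \left(-3586\right) = -73957664 - 10758 \sqrt{5}$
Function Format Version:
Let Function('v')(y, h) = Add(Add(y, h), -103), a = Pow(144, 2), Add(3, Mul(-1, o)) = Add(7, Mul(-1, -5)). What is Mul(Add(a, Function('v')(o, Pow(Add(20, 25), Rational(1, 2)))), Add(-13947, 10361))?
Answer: Add(-73957664, Mul(-10758, Pow(5, Rational(1, 2)))) ≈ -7.3982e+7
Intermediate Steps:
o = -9 (o = Add(3, Mul(-1, Add(7, Mul(-1, -5)))) = Add(3, Mul(-1, Add(7, 5))) = Add(3, Mul(-1, 12)) = Add(3, -12) = -9)
a = 20736
Function('v')(y, h) = Add(-103, h, y) (Function('v')(y, h) = Add(Add(h, y), -103) = Add(-103, h, y))
Mul(Add(a, Function('v')(o, Pow(Add(20, 25), Rational(1, 2)))), Add(-13947, 10361)) = Mul(Add(20736, Add(-103, Pow(Add(20, 25), Rational(1, 2)), -9)), Add(-13947, 10361)) = Mul(Add(20736, Add(-103, Pow(45, Rational(1, 2)), -9)), -3586) = Mul(Add(20736, Add(-103, Mul(3, Pow(5, Rational(1, 2))), -9)), -3586) = Mul(Add(20736, Add(-112, Mul(3, Pow(5, Rational(1, 2))))), -3586) = Mul(Add(20624, Mul(3, Pow(5, Rational(1, 2)))), -3586) = Add(-73957664, Mul(-10758, Pow(5, Rational(1, 2))))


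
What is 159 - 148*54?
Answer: -7833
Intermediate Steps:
159 - 148*54 = 159 - 7992 = -7833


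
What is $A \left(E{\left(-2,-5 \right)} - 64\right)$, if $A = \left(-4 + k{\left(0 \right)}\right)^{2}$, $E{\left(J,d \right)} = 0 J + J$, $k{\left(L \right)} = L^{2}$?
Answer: $-1056$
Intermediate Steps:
$E{\left(J,d \right)} = J$ ($E{\left(J,d \right)} = 0 + J = J$)
$A = 16$ ($A = \left(-4 + 0^{2}\right)^{2} = \left(-4 + 0\right)^{2} = \left(-4\right)^{2} = 16$)
$A \left(E{\left(-2,-5 \right)} - 64\right) = 16 \left(-2 - 64\right) = 16 \left(-66\right) = -1056$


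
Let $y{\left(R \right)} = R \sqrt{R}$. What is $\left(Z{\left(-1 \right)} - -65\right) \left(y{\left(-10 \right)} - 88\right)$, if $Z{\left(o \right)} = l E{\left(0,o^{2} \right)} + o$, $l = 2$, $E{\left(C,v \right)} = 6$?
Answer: $-6688 - 760 i \sqrt{10} \approx -6688.0 - 2403.3 i$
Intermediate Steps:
$y{\left(R \right)} = R^{\frac{3}{2}}$
$Z{\left(o \right)} = 12 + o$ ($Z{\left(o \right)} = 2 \cdot 6 + o = 12 + o$)
$\left(Z{\left(-1 \right)} - -65\right) \left(y{\left(-10 \right)} - 88\right) = \left(\left(12 - 1\right) - -65\right) \left(\left(-10\right)^{\frac{3}{2}} - 88\right) = \left(11 + 65\right) \left(- 10 i \sqrt{10} - 88\right) = 76 \left(-88 - 10 i \sqrt{10}\right) = -6688 - 760 i \sqrt{10}$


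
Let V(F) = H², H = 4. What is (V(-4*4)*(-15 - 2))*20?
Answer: -5440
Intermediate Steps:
V(F) = 16 (V(F) = 4² = 16)
(V(-4*4)*(-15 - 2))*20 = (16*(-15 - 2))*20 = (16*(-17))*20 = -272*20 = -5440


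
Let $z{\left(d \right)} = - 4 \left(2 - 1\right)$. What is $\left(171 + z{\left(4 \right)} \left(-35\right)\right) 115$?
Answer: $35765$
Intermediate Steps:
$z{\left(d \right)} = -4$ ($z{\left(d \right)} = \left(-4\right) 1 = -4$)
$\left(171 + z{\left(4 \right)} \left(-35\right)\right) 115 = \left(171 - -140\right) 115 = \left(171 + 140\right) 115 = 311 \cdot 115 = 35765$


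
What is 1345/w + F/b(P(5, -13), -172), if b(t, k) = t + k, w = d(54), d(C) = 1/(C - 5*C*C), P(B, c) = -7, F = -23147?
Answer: -3497183983/179 ≈ -1.9537e+7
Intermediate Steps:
d(C) = 1/(C - 5*C²)
w = -1/14526 (w = -1/(54*(-1 + 5*54)) = -1*1/54/(-1 + 270) = -1*1/54/269 = -1*1/54*1/269 = -1/14526 ≈ -6.8842e-5)
b(t, k) = k + t
1345/w + F/b(P(5, -13), -172) = 1345/(-1/14526) - 23147/(-172 - 7) = 1345*(-14526) - 23147/(-179) = -19537470 - 23147*(-1/179) = -19537470 + 23147/179 = -3497183983/179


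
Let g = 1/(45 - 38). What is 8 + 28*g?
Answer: 12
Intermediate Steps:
g = 1/7 ≈ 0.14286
8 + 28*g = 8 + 28*(1/7) = 8 + 4 = 12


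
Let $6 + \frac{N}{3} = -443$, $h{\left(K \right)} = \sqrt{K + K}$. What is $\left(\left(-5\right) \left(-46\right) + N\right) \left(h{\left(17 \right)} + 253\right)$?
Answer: $-282601 - 1117 \sqrt{34} \approx -2.8911 \cdot 10^{5}$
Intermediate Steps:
$h{\left(K \right)} = \sqrt{2} \sqrt{K}$ ($h{\left(K \right)} = \sqrt{2 K} = \sqrt{2} \sqrt{K}$)
$N = -1347$ ($N = -18 + 3 \left(-443\right) = -18 - 1329 = -1347$)
$\left(\left(-5\right) \left(-46\right) + N\right) \left(h{\left(17 \right)} + 253\right) = \left(\left(-5\right) \left(-46\right) - 1347\right) \left(\sqrt{2} \sqrt{17} + 253\right) = \left(230 - 1347\right) \left(\sqrt{34} + 253\right) = - 1117 \left(253 + \sqrt{34}\right) = -282601 - 1117 \sqrt{34}$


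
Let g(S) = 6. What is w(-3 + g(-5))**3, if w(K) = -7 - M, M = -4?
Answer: -27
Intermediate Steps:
w(K) = -3 (w(K) = -7 - 1*(-4) = -7 + 4 = -3)
w(-3 + g(-5))**3 = (-3)**3 = -27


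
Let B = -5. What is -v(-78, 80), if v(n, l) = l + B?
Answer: -75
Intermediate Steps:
v(n, l) = -5 + l (v(n, l) = l - 5 = -5 + l)
-v(-78, 80) = -(-5 + 80) = -1*75 = -75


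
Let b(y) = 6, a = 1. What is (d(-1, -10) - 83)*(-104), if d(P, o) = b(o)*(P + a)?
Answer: 8632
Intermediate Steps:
d(P, o) = 6 + 6*P (d(P, o) = 6*(P + 1) = 6*(1 + P) = 6 + 6*P)
(d(-1, -10) - 83)*(-104) = ((6 + 6*(-1)) - 83)*(-104) = ((6 - 6) - 83)*(-104) = (0 - 83)*(-104) = -83*(-104) = 8632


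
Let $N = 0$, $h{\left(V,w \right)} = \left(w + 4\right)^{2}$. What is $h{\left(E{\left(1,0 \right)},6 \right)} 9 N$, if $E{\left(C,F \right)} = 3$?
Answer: $0$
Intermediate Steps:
$h{\left(V,w \right)} = \left(4 + w\right)^{2}$
$h{\left(E{\left(1,0 \right)},6 \right)} 9 N = \left(4 + 6\right)^{2} \cdot 9 \cdot 0 = 10^{2} \cdot 9 \cdot 0 = 100 \cdot 9 \cdot 0 = 900 \cdot 0 = 0$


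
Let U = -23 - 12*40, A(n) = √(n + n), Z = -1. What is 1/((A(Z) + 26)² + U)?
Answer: -I/(-171*I + 52*√2) ≈ 0.0049352 - 0.0021224*I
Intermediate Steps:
A(n) = √2*√n (A(n) = √(2*n) = √2*√n)
U = -503 (U = -23 - 480 = -503)
1/((A(Z) + 26)² + U) = 1/((√2*√(-1) + 26)² - 503) = 1/((√2*I + 26)² - 503) = 1/((I*√2 + 26)² - 503) = 1/((26 + I*√2)² - 503) = 1/(-503 + (26 + I*√2)²)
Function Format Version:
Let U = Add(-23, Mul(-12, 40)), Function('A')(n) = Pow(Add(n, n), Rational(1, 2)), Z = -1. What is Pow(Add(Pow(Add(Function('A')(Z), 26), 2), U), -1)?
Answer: Mul(-1, I, Pow(Add(Mul(-171, I), Mul(52, Pow(2, Rational(1, 2)))), -1)) ≈ Add(0.0049352, Mul(-0.0021224, I))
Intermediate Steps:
Function('A')(n) = Mul(Pow(2, Rational(1, 2)), Pow(n, Rational(1, 2))) (Function('A')(n) = Pow(Mul(2, n), Rational(1, 2)) = Mul(Pow(2, Rational(1, 2)), Pow(n, Rational(1, 2))))
U = -503 (U = Add(-23, -480) = -503)
Pow(Add(Pow(Add(Function('A')(Z), 26), 2), U), -1) = Pow(Add(Pow(Add(Mul(Pow(2, Rational(1, 2)), Pow(-1, Rational(1, 2))), 26), 2), -503), -1) = Pow(Add(Pow(Add(Mul(Pow(2, Rational(1, 2)), I), 26), 2), -503), -1) = Pow(Add(Pow(Add(Mul(I, Pow(2, Rational(1, 2))), 26), 2), -503), -1) = Pow(Add(Pow(Add(26, Mul(I, Pow(2, Rational(1, 2)))), 2), -503), -1) = Pow(Add(-503, Pow(Add(26, Mul(I, Pow(2, Rational(1, 2)))), 2)), -1)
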